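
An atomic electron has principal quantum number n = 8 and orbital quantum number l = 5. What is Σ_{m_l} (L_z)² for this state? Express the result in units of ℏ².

Σ(L_z)² = 110 ℏ²

m_l runs from −5 to 5, i.e. {-5, -4, -3, -2, -1, 0, 1, 2, 3, 4, 5}.
Summing m² from −5 to 5: Σ m_l² = 110.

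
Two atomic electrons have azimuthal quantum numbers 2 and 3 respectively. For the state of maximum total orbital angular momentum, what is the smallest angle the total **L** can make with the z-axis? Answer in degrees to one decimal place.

θ_min ≈ 24.1°

By the triangle rule, |l₁ − l₂| ≤ L ≤ l₁ + l₂.
So L can be 1, 2, 3, 4, 5.
The maximum is L = 5, with |L_tot| = ℏ√(5·6) = √30 ℏ.
The minimum angle with z is arccos(5/√30) ≈ 24.1°.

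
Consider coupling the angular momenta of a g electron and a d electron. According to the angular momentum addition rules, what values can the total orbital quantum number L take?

L = 2, 3, 4, 5, 6

The total orbital quantum number L ranges from |l₁ − l₂| to l₁ + l₂ in integer steps.
So L can be 2, 3, 4, 5, 6.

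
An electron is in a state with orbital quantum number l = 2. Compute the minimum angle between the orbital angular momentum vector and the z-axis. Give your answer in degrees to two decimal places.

θ_min ≈ 35.26°

|L| = ℏ√(l(l+1)) = √6 ℏ.
The smallest angle corresponds to the largest L_z, i.e. m_l = l = 2, giving L_z = 2ℏ.
cos θ_min = 2/√6, so θ_min ≈ 35.26°.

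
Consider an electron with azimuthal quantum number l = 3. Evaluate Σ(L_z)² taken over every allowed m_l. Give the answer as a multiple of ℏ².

Σ(L_z)² = 28 ℏ²

The allowed m_l values are -3, -2, -1, 0, 1, 2, 3.
Σ m_l² = l(l+1)(2l+1)/3 = 3·4·7/3 = 28.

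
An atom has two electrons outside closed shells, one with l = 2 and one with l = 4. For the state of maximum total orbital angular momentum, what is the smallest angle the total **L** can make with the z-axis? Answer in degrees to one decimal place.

θ_min ≈ 22.2°

L runs from |2 − 4| = 2 to 2 + 4 = 6.
L ∈ {2, 3, 4, 5, 6}.
The maximum is L = 6, with |L_tot| = ℏ√(6·7) = √42 ℏ.
The minimum angle with z is arccos(6/√42) ≈ 22.2°.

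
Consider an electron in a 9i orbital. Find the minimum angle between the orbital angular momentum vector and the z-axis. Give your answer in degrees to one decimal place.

The 9i subshell has l = 6.
|L| = ℏ√(l(l+1)) = √42 ℏ.
The smallest angle corresponds to the largest L_z, i.e. m_l = l = 6, giving L_z = 6ℏ.
cos θ_min = 6/√42, so θ_min ≈ 22.2°.

θ_min ≈ 22.2°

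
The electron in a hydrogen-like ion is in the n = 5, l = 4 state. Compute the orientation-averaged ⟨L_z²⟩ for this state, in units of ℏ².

m_l ∈ {-4, -3, -2, -1, 0, 1, 2, 3, 4}.
Average of L_z² over 9 states: 60/9 ℏ² = 6.667 ℏ².

⟨L_z²⟩ = 6.667 ℏ²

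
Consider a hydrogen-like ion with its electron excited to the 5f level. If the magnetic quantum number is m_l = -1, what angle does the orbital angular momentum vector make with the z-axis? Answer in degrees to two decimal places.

The 5f level has l = 3.
|L| = √(l(l+1)) ℏ = 2√3 ℏ.
L_z = m_l ℏ = −1ℏ.
cos θ = L_z/|L| = -1/√12, so θ ≈ 106.78°.

θ ≈ 106.78°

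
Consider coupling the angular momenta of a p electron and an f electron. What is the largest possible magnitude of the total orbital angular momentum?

By the triangle rule, |l₁ − l₂| ≤ L ≤ l₁ + l₂.
L ∈ {2, 3, 4}.
The largest magnitude corresponds to L = 4: |L_tot| = ℏ√(4·5) = 2√5 ℏ.

|L_tot|_max = 2√5 ℏ ≈ 4.472ℏ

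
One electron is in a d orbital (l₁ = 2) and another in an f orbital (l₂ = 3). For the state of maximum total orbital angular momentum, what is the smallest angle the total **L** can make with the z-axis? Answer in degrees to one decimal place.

L runs from |2 − 3| = 1 to 2 + 3 = 5.
So L can be 1, 2, 3, 4, 5.
The maximum is L = 5, with |L_tot| = ℏ√(5·6) = √30 ℏ.
The minimum angle with z is arccos(5/√30) ≈ 24.1°.

θ_min ≈ 24.1°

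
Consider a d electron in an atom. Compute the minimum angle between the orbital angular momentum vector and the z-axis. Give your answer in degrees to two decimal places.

θ_min ≈ 35.26°

D corresponds to l = 2.
|L|² = l(l+1)ℏ² = 6ℏ², so |L| = √6 ℏ.
The smallest angle corresponds to the largest L_z, i.e. m_l = l = 2, giving L_z = 2ℏ.
cos θ_min = 2/√6, so θ_min ≈ 35.26°.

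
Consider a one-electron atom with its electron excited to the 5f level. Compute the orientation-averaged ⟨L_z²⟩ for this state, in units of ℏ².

The 5f level has l = 3.
m_l ∈ {-3, -2, -1, 0, 1, 2, 3}.
Average of L_z² over 7 states: 28/7 ℏ² = 4 ℏ².

⟨L_z²⟩ = 4 ℏ²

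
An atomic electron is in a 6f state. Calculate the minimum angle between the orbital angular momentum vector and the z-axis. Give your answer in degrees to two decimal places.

θ_min ≈ 30.00°

The 6f subshell has l = 3.
|L|² = l(l+1)ℏ² = 12ℏ², so |L| = 2√3 ℏ.
The smallest angle corresponds to the largest L_z, i.e. m_l = l = 3, giving L_z = 3ℏ.
cos θ_min = 3/√12, so θ_min ≈ 30.00°.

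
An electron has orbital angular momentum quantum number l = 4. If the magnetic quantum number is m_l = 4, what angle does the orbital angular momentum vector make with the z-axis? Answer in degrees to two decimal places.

θ ≈ 26.57°

|L| = ℏ√(l(l+1)) = 2√5 ℏ.
L_z = m_l ℏ = 4ℏ.
cos θ = L_z/|L| = 4/√20, so θ ≈ 26.57°.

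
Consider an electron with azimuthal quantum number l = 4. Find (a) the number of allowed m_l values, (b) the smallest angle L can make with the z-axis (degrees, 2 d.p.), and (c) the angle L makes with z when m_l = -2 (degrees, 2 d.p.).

9 values; θ_min ≈ 26.57°; θ(m_l=-2) ≈ 116.57°

There are 2l+1 = 9 values of m_l.
cos θ_min = 4/√20, so θ_min ≈ 26.57°.
For m_l = -2: cos θ = -2/√20, θ ≈ 116.57°.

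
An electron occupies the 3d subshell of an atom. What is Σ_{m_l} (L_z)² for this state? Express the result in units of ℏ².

3d means n = 3, l = 2.
m_l ∈ {-2, -1, 0, 1, 2}.
Σ m_l² = l(l+1)(2l+1)/3 = 2·3·5/3 = 10.

Σ(L_z)² = 10 ℏ²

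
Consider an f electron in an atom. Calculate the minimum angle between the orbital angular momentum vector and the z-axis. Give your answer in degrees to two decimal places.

θ_min ≈ 30.00°

An f state has l = 3.
|L| = ℏ√(l(l+1)) = 2√3 ℏ.
The smallest angle corresponds to the largest L_z, i.e. m_l = l = 3, giving L_z = 3ℏ.
cos θ_min = 3/√12, so θ_min ≈ 30.00°.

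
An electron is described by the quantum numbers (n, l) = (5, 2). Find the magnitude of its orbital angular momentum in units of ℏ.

|L| = ℏ√(l(l+1)) = ℏ√(2·3) = √6 ℏ

|L| = √6 ℏ ≈ 2.449ℏ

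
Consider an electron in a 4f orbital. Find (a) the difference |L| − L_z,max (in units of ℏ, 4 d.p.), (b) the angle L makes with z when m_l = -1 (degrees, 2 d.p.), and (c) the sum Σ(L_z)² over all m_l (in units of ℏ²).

For 4f, l = 3.
|L| − L_z,max = (2√3 − 3)ℏ ≈ 0.4641ℏ.
For m_l = -1: cos θ = -1/√12, θ ≈ 106.78°.
Σ m_l² = 28, so Σ(L_z)² = 28 ℏ².

|L|−L_z,max ≈ 0.4641ℏ; θ(m_l=-1) ≈ 106.78°; Σ(L_z)² = 28 ℏ²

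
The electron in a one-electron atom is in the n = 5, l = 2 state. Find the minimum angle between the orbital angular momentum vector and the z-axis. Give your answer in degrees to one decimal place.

θ_min ≈ 35.3°

|L|² = l(l+1)ℏ² = 6ℏ², so |L| = √6 ℏ.
The smallest angle corresponds to the largest L_z, i.e. m_l = l = 2, giving L_z = 2ℏ.
cos θ_min = 2/√6, so θ_min ≈ 35.3°.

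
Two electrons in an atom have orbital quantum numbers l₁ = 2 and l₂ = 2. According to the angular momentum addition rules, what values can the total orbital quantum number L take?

L runs from |2 − 2| = 0 to 2 + 2 = 4.
L ∈ {0, 1, 2, 3, 4}.

L = 0, 1, 2, 3, 4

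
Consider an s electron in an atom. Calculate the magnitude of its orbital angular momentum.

|L| = 0

S corresponds to l = 0.
|L| = ℏ√(l(l+1)) = ℏ√0 = 0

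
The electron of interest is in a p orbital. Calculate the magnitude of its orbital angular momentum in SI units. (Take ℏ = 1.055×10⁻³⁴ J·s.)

A p state has l = 1.
|L| = ℏ√(l(l+1)) = ℏ√(1·2) = √2 ℏ
Numerically, |L| = 1.414 × (1.055×10⁻³⁴ J·s) = 1.492×10⁻³⁴ J·s.

|L| = 1.492×10⁻³⁴ J·s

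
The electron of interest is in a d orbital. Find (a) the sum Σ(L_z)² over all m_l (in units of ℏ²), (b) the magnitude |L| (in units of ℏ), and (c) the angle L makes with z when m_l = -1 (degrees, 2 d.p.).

A d state has l = 2.
Σ m_l² = 10, so Σ(L_z)² = 10 ℏ².
|L| = ℏ√(2·3) = √6 ℏ ≈ 2.449ℏ.
For m_l = -1: cos θ = -1/√6, θ ≈ 114.09°.

Σ(L_z)² = 10 ℏ²; |L| = √6 ℏ ≈ 2.449ℏ; θ(m_l=-1) ≈ 114.09°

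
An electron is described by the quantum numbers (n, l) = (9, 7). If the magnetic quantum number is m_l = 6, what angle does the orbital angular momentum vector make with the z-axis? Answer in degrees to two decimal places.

θ ≈ 36.70°

|L| = ℏ√(l(l+1)) = 2√14 ℏ.
L_z = m_l ℏ = 6ℏ.
cos θ = L_z/|L| = 6/√56, so θ ≈ 36.70°.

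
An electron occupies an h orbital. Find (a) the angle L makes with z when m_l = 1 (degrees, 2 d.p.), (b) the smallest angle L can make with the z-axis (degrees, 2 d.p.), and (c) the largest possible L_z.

θ(m_l=1) ≈ 79.48°; θ_min ≈ 24.09°; L_z,max = 5ℏ

For an h orbital, l = 5.
For m_l = 1: cos θ = 1/√30, θ ≈ 79.48°.
cos θ_min = 5/√30, so θ_min ≈ 24.09°.
L_z,max = lℏ = 5ℏ.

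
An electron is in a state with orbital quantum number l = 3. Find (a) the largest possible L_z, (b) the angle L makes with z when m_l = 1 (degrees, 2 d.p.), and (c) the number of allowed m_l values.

L_z,max = 3ℏ; θ(m_l=1) ≈ 73.22°; 7 values

L_z,max = lℏ = 3ℏ.
For m_l = 1: cos θ = 1/√12, θ ≈ 73.22°.
There are 2l+1 = 7 values of m_l.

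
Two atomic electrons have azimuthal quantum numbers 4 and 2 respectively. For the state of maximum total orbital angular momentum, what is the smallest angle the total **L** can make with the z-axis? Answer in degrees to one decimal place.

Angular momentum addition gives L = |l₁ − l₂|, …, l₁ + l₂.
Allowed values: L = 2, 3, 4, 5, 6.
The maximum is L = 6, with |L_tot| = ℏ√(6·7) = √42 ℏ.
The minimum angle with z is arccos(6/√42) ≈ 22.2°.

θ_min ≈ 22.2°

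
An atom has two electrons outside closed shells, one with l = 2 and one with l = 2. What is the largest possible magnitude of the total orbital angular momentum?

|L_tot|_max = 2√5 ℏ ≈ 4.472ℏ

Angular momentum addition gives L = |l₁ − l₂|, …, l₁ + l₂.
Allowed values: L = 0, 1, 2, 3, 4.
The largest magnitude corresponds to L = 4: |L_tot| = ℏ√(4·5) = 2√5 ℏ.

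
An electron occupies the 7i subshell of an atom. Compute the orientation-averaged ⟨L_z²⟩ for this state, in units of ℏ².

For 7i, l = 6.
m_l runs from −6 to 6, i.e. {-6, -5, -4, -3, -2, -1, 0, 1, 2, 3, 4, 5, 6}.
⟨L_z²⟩ = ℏ²·(Σ m_l²)/(2l+1) = ℏ²·182/13 = 14ℏ².

⟨L_z²⟩ = 14 ℏ²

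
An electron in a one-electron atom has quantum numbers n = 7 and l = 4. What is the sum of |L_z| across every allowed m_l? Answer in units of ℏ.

Σ|L_z| = 20 ℏ

m_l runs from −4 to 4, i.e. {-4, -3, -2, -1, 0, 1, 2, 3, 4}.
Σ|m_l| = 2·4(4+1)/2 = 20.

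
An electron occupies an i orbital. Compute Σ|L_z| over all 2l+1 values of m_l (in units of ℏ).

An i state has l = 6.
The allowed m_l values are -6, -5, -4, -3, -2, -1, 0, 1, 2, 3, 4, 5, 6.
Σ|m_l| = 2(1+2+…+6) = 42.

Σ|L_z| = 42 ℏ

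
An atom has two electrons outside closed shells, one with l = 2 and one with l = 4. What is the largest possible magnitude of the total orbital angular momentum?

By the triangle rule, |l₁ − l₂| ≤ L ≤ l₁ + l₂.
L ∈ {2, 3, 4, 5, 6}.
The largest magnitude corresponds to L = 6: |L_tot| = ℏ√(6·7) = √42 ℏ.

|L_tot|_max = √42 ℏ ≈ 6.481ℏ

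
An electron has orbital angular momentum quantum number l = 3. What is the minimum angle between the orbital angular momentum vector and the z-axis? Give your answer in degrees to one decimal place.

θ_min ≈ 30.0°

|L| = √(l(l+1)) ℏ = 2√3 ℏ.
The smallest angle corresponds to the largest L_z, i.e. m_l = l = 3, giving L_z = 3ℏ.
cos θ_min = 3/√12, so θ_min ≈ 30.0°.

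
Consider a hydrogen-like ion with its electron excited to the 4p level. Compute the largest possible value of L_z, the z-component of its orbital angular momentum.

L_z,max = 1ℏ

The 4p level has l = 1.
L_z = m_l ℏ with m_l ∈ {−1, …, 1}; the maximum is m_l = 1.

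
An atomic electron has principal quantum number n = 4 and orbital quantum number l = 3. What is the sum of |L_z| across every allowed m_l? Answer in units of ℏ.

m_l runs from −3 to 3, i.e. {-3, -2, -1, 0, 1, 2, 3}.
Σ|m_l| = 2(1+2+…+3) = 12.

Σ|L_z| = 12 ℏ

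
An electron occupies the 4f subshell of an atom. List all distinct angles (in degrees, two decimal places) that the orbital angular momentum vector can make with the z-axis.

The 4f subshell has l = 3.
|L|² = l(l+1)ℏ² = 12ℏ², so |L| = 2√3 ℏ.
cos θ = m_l/√12 for each m_l ∈ {-3, -2, -1, 0, 1, 2, 3}.

θ ∈ {30.00°, 54.74°, 73.22°, 90.00°, 106.78°, 125.26°, 150.00°}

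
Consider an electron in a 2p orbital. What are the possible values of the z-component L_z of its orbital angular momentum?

L_z ∈ {−ℏ, 0, ℏ}

For 2p, l = 1.
L_z = m_l ℏ with m_l ranging from −l to +l in integer steps.
For l = 1: m_l ∈ {-1, 0, 1}.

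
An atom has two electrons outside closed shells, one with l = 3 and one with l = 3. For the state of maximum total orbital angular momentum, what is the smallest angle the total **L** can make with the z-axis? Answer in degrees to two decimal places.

The total orbital quantum number L ranges from |l₁ − l₂| to l₁ + l₂ in integer steps.
L ∈ {0, 1, 2, 3, 4, 5, 6}.
The maximum is L = 6, with |L_tot| = ℏ√(6·7) = √42 ℏ.
The minimum angle with z is arccos(6/√42) ≈ 22.21°.

θ_min ≈ 22.21°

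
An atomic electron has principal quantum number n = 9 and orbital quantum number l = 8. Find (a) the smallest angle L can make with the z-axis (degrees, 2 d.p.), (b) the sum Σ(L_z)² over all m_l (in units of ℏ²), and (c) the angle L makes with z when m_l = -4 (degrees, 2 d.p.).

cos θ_min = 8/√72, so θ_min ≈ 19.47°.
Σ m_l² = 408, so Σ(L_z)² = 408 ℏ².
For m_l = -4: cos θ = -4/√72, θ ≈ 118.13°.

θ_min ≈ 19.47°; Σ(L_z)² = 408 ℏ²; θ(m_l=-4) ≈ 118.13°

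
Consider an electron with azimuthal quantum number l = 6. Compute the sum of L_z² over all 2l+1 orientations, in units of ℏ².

Σ(L_z)² = 182 ℏ²

m_l runs from −6 to 6, i.e. {-6, -5, -4, -3, -2, -1, 0, 1, 2, 3, 4, 5, 6}.
Summing m² from −6 to 6: Σ m_l² = 182.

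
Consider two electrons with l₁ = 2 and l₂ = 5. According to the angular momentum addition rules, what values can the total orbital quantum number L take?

L = 3, 4, 5, 6, 7

L runs from |2 − 5| = 3 to 2 + 5 = 7.
Allowed values: L = 3, 4, 5, 6, 7.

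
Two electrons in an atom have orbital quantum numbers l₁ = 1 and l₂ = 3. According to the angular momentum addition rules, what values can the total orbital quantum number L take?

L = 2, 3, 4

L runs from |1 − 3| = 2 to 1 + 3 = 4.
L ∈ {2, 3, 4}.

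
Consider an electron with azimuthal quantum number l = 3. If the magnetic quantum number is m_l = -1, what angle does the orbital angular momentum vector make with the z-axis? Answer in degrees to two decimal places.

|L|² = l(l+1)ℏ² = 12ℏ², so |L| = 2√3 ℏ.
L_z = m_l ℏ = −1ℏ.
cos θ = L_z/|L| = -1/√12, so θ ≈ 106.78°.

θ ≈ 106.78°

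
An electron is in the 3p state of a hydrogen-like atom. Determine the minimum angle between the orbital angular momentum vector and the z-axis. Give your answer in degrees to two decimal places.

3p means n = 3, l = 1.
|L|² = l(l+1)ℏ² = 2ℏ², so |L| = √2 ℏ.
The smallest angle corresponds to the largest L_z, i.e. m_l = l = 1, giving L_z = 1ℏ.
cos θ_min = 1/√2, so θ_min ≈ 45.00°.

θ_min ≈ 45.00°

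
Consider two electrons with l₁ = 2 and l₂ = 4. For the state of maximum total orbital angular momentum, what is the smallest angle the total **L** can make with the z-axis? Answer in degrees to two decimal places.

θ_min ≈ 22.21°

The total orbital quantum number L ranges from |l₁ − l₂| to l₁ + l₂ in integer steps.
So L can be 2, 3, 4, 5, 6.
The maximum is L = 6, with |L_tot| = ℏ√(6·7) = √42 ℏ.
The minimum angle with z is arccos(6/√42) ≈ 22.21°.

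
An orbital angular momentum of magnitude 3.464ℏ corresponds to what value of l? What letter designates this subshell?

|L| = ℏ√(l(l+1)), so l(l+1) = 12.
The positive root is l = 3.

l = 3 (f orbital)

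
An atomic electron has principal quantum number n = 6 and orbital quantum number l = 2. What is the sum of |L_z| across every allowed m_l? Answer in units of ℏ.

m_l runs from −2 to 2, i.e. {-2, -1, 0, 1, 2}.
Σ|m_l| = 2·2(2+1)/2 = 6.

Σ|L_z| = 6 ℏ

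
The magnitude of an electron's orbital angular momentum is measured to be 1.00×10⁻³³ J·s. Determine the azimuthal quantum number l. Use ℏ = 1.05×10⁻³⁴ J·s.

|L|/ℏ = (1.00×10⁻³³)/(1.05×10⁻³⁴) ≈ 9.524.
Set l(l+1) = 90.70; the integer solution is l = 9.

l = 9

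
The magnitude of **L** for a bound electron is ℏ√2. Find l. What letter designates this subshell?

l = 1 (p orbital)

(|L|/ℏ)² = l(l+1) = 2.
Solving: l = 1.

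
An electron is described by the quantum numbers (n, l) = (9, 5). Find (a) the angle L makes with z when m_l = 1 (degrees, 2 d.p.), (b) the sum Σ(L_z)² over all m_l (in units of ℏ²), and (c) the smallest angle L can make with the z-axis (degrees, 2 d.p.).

For m_l = 1: cos θ = 1/√30, θ ≈ 79.48°.
Σ m_l² = 110, so Σ(L_z)² = 110 ℏ².
cos θ_min = 5/√30, so θ_min ≈ 24.09°.

θ(m_l=1) ≈ 79.48°; Σ(L_z)² = 110 ℏ²; θ_min ≈ 24.09°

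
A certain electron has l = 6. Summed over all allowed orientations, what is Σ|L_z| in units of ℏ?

Σ|L_z| = 42 ℏ

The allowed m_l values are -6, -5, -4, -3, -2, -1, 0, 1, 2, 3, 4, 5, 6.
Σ|m_l| = 2·6(6+1)/2 = 42.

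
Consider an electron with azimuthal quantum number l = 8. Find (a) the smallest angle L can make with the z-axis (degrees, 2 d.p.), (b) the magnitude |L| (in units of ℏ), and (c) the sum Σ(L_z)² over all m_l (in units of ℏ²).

θ_min ≈ 19.47°; |L| = 6√2 ℏ ≈ 8.485ℏ; Σ(L_z)² = 408 ℏ²

cos θ_min = 8/√72, so θ_min ≈ 19.47°.
|L| = ℏ√(8·9) = 6√2 ℏ ≈ 8.485ℏ.
Σ m_l² = 408, so Σ(L_z)² = 408 ℏ².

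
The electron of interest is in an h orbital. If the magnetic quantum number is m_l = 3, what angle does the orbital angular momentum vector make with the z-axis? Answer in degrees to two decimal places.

θ ≈ 56.79°

An h state has l = 5.
|L| = √(l(l+1)) ℏ = √30 ℏ.
L_z = m_l ℏ = 3ℏ.
cos θ = L_z/|L| = 3/√30, so θ ≈ 56.79°.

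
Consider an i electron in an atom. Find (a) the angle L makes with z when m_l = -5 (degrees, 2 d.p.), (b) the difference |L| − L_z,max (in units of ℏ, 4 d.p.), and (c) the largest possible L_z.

An i state has l = 6.
For m_l = -5: cos θ = -5/√42, θ ≈ 140.49°.
|L| − L_z,max = (√42 − 6)ℏ ≈ 0.4807ℏ.
L_z,max = lℏ = 6ℏ.

θ(m_l=-5) ≈ 140.49°; |L|−L_z,max ≈ 0.4807ℏ; L_z,max = 6ℏ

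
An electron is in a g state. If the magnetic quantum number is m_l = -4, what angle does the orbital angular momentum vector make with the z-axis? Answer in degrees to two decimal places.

For a g orbital, l = 4.
|L| = √(l(l+1)) ℏ = 2√5 ℏ.
L_z = m_l ℏ = −4ℏ.
cos θ = L_z/|L| = -4/√20, so θ ≈ 153.43°.

θ ≈ 153.43°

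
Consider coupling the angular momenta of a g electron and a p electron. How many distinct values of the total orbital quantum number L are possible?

L runs from |4 − 1| = 3 to 4 + 1 = 5.
Allowed values: L = 3, 4, 5.
That is 3 values.

3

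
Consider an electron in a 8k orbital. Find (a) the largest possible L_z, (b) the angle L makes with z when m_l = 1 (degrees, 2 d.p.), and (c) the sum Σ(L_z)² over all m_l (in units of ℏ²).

For 8k, l = 7.
L_z,max = lℏ = 7ℏ.
For m_l = 1: cos θ = 1/√56, θ ≈ 82.32°.
Σ m_l² = 280, so Σ(L_z)² = 280 ℏ².

L_z,max = 7ℏ; θ(m_l=1) ≈ 82.32°; Σ(L_z)² = 280 ℏ²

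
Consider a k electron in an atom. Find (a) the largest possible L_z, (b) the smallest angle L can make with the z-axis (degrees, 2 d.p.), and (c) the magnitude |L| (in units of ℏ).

L_z,max = 7ℏ; θ_min ≈ 20.70°; |L| = 2√14 ℏ ≈ 7.483ℏ

For a k orbital, l = 7.
L_z,max = lℏ = 7ℏ.
cos θ_min = 7/√56, so θ_min ≈ 20.70°.
|L| = ℏ√(7·8) = 2√14 ℏ ≈ 7.483ℏ.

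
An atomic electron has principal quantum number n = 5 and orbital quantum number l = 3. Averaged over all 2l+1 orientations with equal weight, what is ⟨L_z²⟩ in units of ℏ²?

m_l ∈ {-3, -2, -1, 0, 1, 2, 3}.
⟨L_z²⟩ = ℏ²·l(l+1)/3 = 4ℏ².

⟨L_z²⟩ = 4 ℏ²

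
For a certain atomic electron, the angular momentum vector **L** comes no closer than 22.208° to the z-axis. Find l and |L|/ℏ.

l = 6, |L| = √42 ℏ ≈ 6.481ℏ

At minimum angle, m_l = l, so cos θ = l/√(l(l+1)); cos²θ = l/(l+1) = 0.8571.
Solving: l = 6.
Then |L| = ℏ√(6·7) = √42 ℏ.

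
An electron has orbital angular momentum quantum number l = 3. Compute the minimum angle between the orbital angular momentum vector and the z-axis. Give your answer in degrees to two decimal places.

|L| = ℏ√(l(l+1)) = 2√3 ℏ.
The smallest angle corresponds to the largest L_z, i.e. m_l = l = 3, giving L_z = 3ℏ.
cos θ_min = 3/√12, so θ_min ≈ 30.00°.

θ_min ≈ 30.00°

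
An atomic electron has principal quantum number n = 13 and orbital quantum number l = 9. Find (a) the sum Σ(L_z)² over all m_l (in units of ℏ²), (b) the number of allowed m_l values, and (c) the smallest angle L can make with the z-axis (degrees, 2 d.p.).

Σ m_l² = 570, so Σ(L_z)² = 570 ℏ².
There are 2l+1 = 19 values of m_l.
cos θ_min = 9/√90, so θ_min ≈ 18.43°.

Σ(L_z)² = 570 ℏ²; 19 values; θ_min ≈ 18.43°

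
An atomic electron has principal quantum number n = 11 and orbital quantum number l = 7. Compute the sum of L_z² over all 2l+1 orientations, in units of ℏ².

m_l ∈ {-7, -6, -5, -4, -3, -2, -1, 0, 1, 2, 3, 4, 5, 6, 7}.
Summing m² from −7 to 7: Σ m_l² = 280.

Σ(L_z)² = 280 ℏ²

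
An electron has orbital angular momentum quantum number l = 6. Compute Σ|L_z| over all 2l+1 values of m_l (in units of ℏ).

Σ|L_z| = 42 ℏ

m_l runs from −6 to 6, i.e. {-6, -5, -4, -3, -2, -1, 0, 1, 2, 3, 4, 5, 6}.
Σ|m_l| = 2·6(6+1)/2 = 42.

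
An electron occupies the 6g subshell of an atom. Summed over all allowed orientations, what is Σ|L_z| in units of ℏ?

The 6g subshell has l = 4.
The allowed m_l values are -4, -3, -2, -1, 0, 1, 2, 3, 4.
Σ|m_l| = l(l+1) = 20.

Σ|L_z| = 20 ℏ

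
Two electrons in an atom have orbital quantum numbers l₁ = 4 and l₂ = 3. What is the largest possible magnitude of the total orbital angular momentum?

|L_tot|_max = 2√14 ℏ ≈ 7.483ℏ

By the triangle rule, |l₁ − l₂| ≤ L ≤ l₁ + l₂.
Allowed values: L = 1, 2, 3, 4, 5, 6, 7.
The largest magnitude corresponds to L = 7: |L_tot| = ℏ√(7·8) = 2√14 ℏ.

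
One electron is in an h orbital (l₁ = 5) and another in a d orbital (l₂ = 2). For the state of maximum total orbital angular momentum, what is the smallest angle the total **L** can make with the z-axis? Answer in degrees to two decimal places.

By the triangle rule, |l₁ − l₂| ≤ L ≤ l₁ + l₂.
So L can be 3, 4, 5, 6, 7.
The maximum is L = 7, with |L_tot| = ℏ√(7·8) = 2√14 ℏ.
The minimum angle with z is arccos(7/√56) ≈ 20.70°.

θ_min ≈ 20.70°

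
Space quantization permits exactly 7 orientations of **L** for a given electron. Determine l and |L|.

l = 3, |L| = 2√3 ℏ ≈ 3.464ℏ

Since there are 2l+1 = 7 values of m_l, l = 3.
Then |L| = √(l(l+1)) ℏ = 2√3 ℏ.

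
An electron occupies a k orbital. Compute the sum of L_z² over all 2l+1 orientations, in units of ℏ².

A k state has l = 7.
m_l ∈ {-7, -6, -5, -4, -3, -2, -1, 0, 1, 2, 3, 4, 5, 6, 7}.
Σ m_l² = l(l+1)(2l+1)/3 = 7·8·15/3 = 280.

Σ(L_z)² = 280 ℏ²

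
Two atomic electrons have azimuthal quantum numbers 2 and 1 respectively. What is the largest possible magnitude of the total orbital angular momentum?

|L_tot|_max = 2√3 ℏ ≈ 3.464ℏ

The total orbital quantum number L ranges from |l₁ − l₂| to l₁ + l₂ in integer steps.
Allowed values: L = 1, 2, 3.
The largest magnitude corresponds to L = 3: |L_tot| = ℏ√(3·4) = 2√3 ℏ.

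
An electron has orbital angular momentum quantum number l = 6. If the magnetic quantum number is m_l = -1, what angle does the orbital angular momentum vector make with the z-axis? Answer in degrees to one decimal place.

|L| = √(l(l+1)) ℏ = √42 ℏ.
L_z = m_l ℏ = −1ℏ.
cos θ = L_z/|L| = -1/√42, so θ ≈ 98.9°.

θ ≈ 98.9°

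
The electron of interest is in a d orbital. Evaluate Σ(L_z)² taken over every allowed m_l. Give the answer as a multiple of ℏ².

A d state has l = 2.
The allowed m_l values are -2, -1, 0, 1, 2.
Σ m_l² = l(l+1)(2l+1)/3 = 2·3·5/3 = 10.

Σ(L_z)² = 10 ℏ²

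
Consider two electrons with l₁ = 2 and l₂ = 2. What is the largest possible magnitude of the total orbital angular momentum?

|L_tot|_max = 2√5 ℏ ≈ 4.472ℏ

L runs from |2 − 2| = 0 to 2 + 2 = 4.
So L can be 0, 1, 2, 3, 4.
The largest magnitude corresponds to L = 4: |L_tot| = ℏ√(4·5) = 2√5 ℏ.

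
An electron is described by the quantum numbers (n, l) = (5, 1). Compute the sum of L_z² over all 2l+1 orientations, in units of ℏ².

Σ(L_z)² = 2 ℏ²

m_l runs from −1 to 1, i.e. {-1, 0, 1}.
Σ m_l² = l(l+1)(2l+1)/3 = 1·2·3/3 = 2.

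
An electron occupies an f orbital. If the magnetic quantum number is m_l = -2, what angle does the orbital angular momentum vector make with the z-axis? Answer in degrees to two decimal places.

θ ≈ 125.26°

An f state has l = 3.
|L| = √(l(l+1)) ℏ = 2√3 ℏ.
L_z = m_l ℏ = −2ℏ.
cos θ = L_z/|L| = -2/√12, so θ ≈ 125.26°.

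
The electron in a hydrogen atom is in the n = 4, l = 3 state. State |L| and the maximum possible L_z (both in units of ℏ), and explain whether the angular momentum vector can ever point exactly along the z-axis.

|L| = 2√3 ℏ ≈ 3.4641ℏ, while L_z,max = lℏ = 3ℏ.
Since |L| > L_z,max, the vector can never point exactly along z; the closest it comes is θ_min = arccos(3/√12) ≈ 30.0°.

No: L_z,max = 3ℏ < |L| = 2√3 ℏ ≈ 3.464ℏ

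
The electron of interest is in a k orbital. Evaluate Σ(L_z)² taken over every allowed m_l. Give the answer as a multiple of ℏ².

Σ(L_z)² = 280 ℏ²

K corresponds to l = 7.
m_l runs from −7 to 7, i.e. {-7, -6, -5, -4, -3, -2, -1, 0, 1, 2, 3, 4, 5, 6, 7}.
Summing m² from −7 to 7: Σ m_l² = 280.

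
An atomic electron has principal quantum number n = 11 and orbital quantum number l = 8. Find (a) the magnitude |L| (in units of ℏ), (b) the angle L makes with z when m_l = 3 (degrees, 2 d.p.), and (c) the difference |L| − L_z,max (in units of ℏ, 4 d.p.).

|L| = ℏ√(8·9) = 6√2 ℏ ≈ 8.485ℏ.
For m_l = 3: cos θ = 3/√72, θ ≈ 69.30°.
|L| − L_z,max = (6√2 − 8)ℏ ≈ 0.4853ℏ.

|L| = 6√2 ℏ ≈ 8.485ℏ; θ(m_l=3) ≈ 69.30°; |L|−L_z,max ≈ 0.4853ℏ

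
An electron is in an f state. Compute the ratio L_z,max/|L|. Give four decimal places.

L_z,max/|L| = 0.8660

An f state has l = 3.
|L| = 2√3 ℏ ≈ 3.4641ℏ, while L_z,max = lℏ = 3ℏ.
L_z,max/|L| = 3/√12 = 0.8660.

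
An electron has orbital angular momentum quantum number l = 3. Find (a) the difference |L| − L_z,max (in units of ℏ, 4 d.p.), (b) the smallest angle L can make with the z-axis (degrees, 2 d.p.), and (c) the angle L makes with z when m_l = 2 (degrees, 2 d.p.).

|L| − L_z,max = (2√3 − 3)ℏ ≈ 0.4641ℏ.
cos θ_min = 3/√12, so θ_min ≈ 30.00°.
For m_l = 2: cos θ = 2/√12, θ ≈ 54.74°.

|L|−L_z,max ≈ 0.4641ℏ; θ_min ≈ 30.00°; θ(m_l=2) ≈ 54.74°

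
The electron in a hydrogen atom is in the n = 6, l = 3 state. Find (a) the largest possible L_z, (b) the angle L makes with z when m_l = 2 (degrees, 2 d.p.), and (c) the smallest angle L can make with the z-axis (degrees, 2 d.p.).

L_z,max = lℏ = 3ℏ.
For m_l = 2: cos θ = 2/√12, θ ≈ 54.74°.
cos θ_min = 3/√12, so θ_min ≈ 30.00°.

L_z,max = 3ℏ; θ(m_l=2) ≈ 54.74°; θ_min ≈ 30.00°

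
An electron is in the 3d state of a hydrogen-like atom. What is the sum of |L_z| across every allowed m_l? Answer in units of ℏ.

Σ|L_z| = 6 ℏ

3d means n = 3, l = 2.
m_l ∈ {-2, -1, 0, 1, 2}.
Σ|m_l| = 2(1+2+…+2) = 6.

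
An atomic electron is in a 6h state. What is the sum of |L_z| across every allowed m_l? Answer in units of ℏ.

6h means n = 6, l = 5.
The allowed m_l values are -5, -4, -3, -2, -1, 0, 1, 2, 3, 4, 5.
Σ|m_l| = 2(1+2+…+5) = 30.

Σ|L_z| = 30 ℏ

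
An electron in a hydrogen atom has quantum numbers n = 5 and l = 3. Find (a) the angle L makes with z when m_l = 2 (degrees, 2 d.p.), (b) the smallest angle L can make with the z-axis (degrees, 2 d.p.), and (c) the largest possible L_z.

For m_l = 2: cos θ = 2/√12, θ ≈ 54.74°.
cos θ_min = 3/√12, so θ_min ≈ 30.00°.
L_z,max = lℏ = 3ℏ.

θ(m_l=2) ≈ 54.74°; θ_min ≈ 30.00°; L_z,max = 3ℏ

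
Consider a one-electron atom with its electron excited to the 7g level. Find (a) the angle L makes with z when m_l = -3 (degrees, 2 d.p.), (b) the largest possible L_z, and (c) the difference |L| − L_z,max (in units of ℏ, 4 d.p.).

θ(m_l=-3) ≈ 132.13°; L_z,max = 4ℏ; |L|−L_z,max ≈ 0.4721ℏ

The 7g level has l = 4.
For m_l = -3: cos θ = -3/√20, θ ≈ 132.13°.
L_z,max = lℏ = 4ℏ.
|L| − L_z,max = (2√5 − 4)ℏ ≈ 0.4721ℏ.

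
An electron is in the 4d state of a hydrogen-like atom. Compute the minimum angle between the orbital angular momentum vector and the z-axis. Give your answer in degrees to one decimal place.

For 4d, l = 2.
|L|² = l(l+1)ℏ² = 6ℏ², so |L| = √6 ℏ.
The smallest angle corresponds to the largest L_z, i.e. m_l = l = 2, giving L_z = 2ℏ.
cos θ_min = 2/√6, so θ_min ≈ 35.3°.

θ_min ≈ 35.3°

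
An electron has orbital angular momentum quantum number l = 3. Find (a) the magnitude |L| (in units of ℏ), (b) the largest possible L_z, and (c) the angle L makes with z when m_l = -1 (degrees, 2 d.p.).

|L| = 2√3 ℏ ≈ 3.464ℏ; L_z,max = 3ℏ; θ(m_l=-1) ≈ 106.78°

|L| = ℏ√(3·4) = 2√3 ℏ ≈ 3.464ℏ.
L_z,max = lℏ = 3ℏ.
For m_l = -1: cos θ = -1/√12, θ ≈ 106.78°.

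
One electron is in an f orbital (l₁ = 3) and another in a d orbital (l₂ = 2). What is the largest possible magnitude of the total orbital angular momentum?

|L_tot|_max = √30 ℏ ≈ 5.477ℏ

Angular momentum addition gives L = |l₁ − l₂|, …, l₁ + l₂.
Allowed values: L = 1, 2, 3, 4, 5.
The largest magnitude corresponds to L = 5: |L_tot| = ℏ√(5·6) = √30 ℏ.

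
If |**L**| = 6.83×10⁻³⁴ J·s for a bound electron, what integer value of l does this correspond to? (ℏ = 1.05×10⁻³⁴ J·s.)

l = 6

|L|/ℏ = (6.83×10⁻³⁴)/(1.05×10⁻³⁴) ≈ 6.505.
Set l(l+1) = 42.31; the integer solution is l = 6.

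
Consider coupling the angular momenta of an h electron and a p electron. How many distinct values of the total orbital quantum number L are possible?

3

The total orbital quantum number L ranges from |l₁ − l₂| to l₁ + l₂ in integer steps.
L ∈ {4, 5, 6}.
That is 3 values.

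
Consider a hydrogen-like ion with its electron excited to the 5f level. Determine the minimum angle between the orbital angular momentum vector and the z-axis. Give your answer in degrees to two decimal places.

The 5f level has l = 3.
|L| = ℏ√(l(l+1)) = 2√3 ℏ.
The smallest angle corresponds to the largest L_z, i.e. m_l = l = 3, giving L_z = 3ℏ.
cos θ_min = 3/√12, so θ_min ≈ 30.00°.

θ_min ≈ 30.00°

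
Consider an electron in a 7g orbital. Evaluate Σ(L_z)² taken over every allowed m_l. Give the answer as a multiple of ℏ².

For 7g, l = 4.
The allowed m_l values are -4, -3, -2, -1, 0, 1, 2, 3, 4.
Σ m_l² = 2·(1 + 4 + 9 + 16) = 60.

Σ(L_z)² = 60 ℏ²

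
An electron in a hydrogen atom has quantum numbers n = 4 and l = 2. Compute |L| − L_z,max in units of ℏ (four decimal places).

|L| − L_z,max ≈ 0.4495ℏ

|L| = √6 ℏ ≈ 2.4495ℏ, while L_z,max = lℏ = 2ℏ.
The difference is (√6 − 2)ℏ ≈ 0.4495ℏ.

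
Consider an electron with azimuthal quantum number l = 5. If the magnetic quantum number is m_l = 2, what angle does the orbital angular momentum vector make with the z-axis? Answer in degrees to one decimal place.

|L|² = l(l+1)ℏ² = 30ℏ², so |L| = √30 ℏ.
L_z = m_l ℏ = 2ℏ.
cos θ = L_z/|L| = 2/√30, so θ ≈ 68.6°.

θ ≈ 68.6°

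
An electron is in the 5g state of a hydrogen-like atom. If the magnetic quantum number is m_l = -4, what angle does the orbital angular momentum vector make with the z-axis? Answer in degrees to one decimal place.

The 5g subshell has l = 4.
|L|² = l(l+1)ℏ² = 20ℏ², so |L| = 2√5 ℏ.
L_z = m_l ℏ = −4ℏ.
cos θ = L_z/|L| = -4/√20, so θ ≈ 153.4°.

θ ≈ 153.4°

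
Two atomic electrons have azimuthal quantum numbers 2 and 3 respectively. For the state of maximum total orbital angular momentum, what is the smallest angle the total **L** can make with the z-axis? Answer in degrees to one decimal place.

Angular momentum addition gives L = |l₁ − l₂|, …, l₁ + l₂.
L ∈ {1, 2, 3, 4, 5}.
The maximum is L = 5, with |L_tot| = ℏ√(5·6) = √30 ℏ.
The minimum angle with z is arccos(5/√30) ≈ 24.1°.

θ_min ≈ 24.1°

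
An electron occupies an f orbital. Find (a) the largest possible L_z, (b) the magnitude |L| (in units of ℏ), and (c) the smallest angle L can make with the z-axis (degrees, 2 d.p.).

For an f orbital, l = 3.
L_z,max = lℏ = 3ℏ.
|L| = ℏ√(3·4) = 2√3 ℏ ≈ 3.464ℏ.
cos θ_min = 3/√12, so θ_min ≈ 30.00°.

L_z,max = 3ℏ; |L| = 2√3 ℏ ≈ 3.464ℏ; θ_min ≈ 30.00°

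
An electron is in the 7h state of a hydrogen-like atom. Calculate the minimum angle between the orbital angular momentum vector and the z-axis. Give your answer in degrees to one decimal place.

For 7h, l = 5.
|L|² = l(l+1)ℏ² = 30ℏ², so |L| = √30 ℏ.
The smallest angle corresponds to the largest L_z, i.e. m_l = l = 5, giving L_z = 5ℏ.
cos θ_min = 5/√30, so θ_min ≈ 24.1°.

θ_min ≈ 24.1°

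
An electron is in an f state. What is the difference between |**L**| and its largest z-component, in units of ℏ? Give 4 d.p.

|L| − L_z,max ≈ 0.4641ℏ

F corresponds to l = 3.
|L| = 2√3 ℏ ≈ 3.4641ℏ, while L_z,max = lℏ = 3ℏ.
The difference is (2√3 − 3)ℏ ≈ 0.4641ℏ.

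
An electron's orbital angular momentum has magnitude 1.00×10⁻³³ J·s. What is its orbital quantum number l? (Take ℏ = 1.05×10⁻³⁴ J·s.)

l = 9

|L|/ℏ = (1.00×10⁻³³)/(1.05×10⁻³⁴) ≈ 9.524.
(|L|/ℏ)² = l(l+1) ≈ 90.70 ⇒ l = 9.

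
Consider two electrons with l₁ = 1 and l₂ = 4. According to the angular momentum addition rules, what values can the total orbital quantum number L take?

L runs from |1 − 4| = 3 to 1 + 4 = 5.
L ∈ {3, 4, 5}.

L = 3, 4, 5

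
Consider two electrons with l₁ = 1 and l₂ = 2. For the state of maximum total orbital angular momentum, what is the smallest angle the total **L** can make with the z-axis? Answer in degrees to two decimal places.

The total orbital quantum number L ranges from |l₁ − l₂| to l₁ + l₂ in integer steps.
Allowed values: L = 1, 2, 3.
The maximum is L = 3, with |L_tot| = ℏ√(3·4) = 2√3 ℏ.
The minimum angle with z is arccos(3/√12) ≈ 30.00°.

θ_min ≈ 30.00°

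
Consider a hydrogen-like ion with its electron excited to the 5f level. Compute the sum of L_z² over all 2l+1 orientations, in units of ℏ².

Σ(L_z)² = 28 ℏ²

The 5f level has l = 3.
The allowed m_l values are -3, -2, -1, 0, 1, 2, 3.
Σ m_l² = 2·(1 + 4 + 9) = 28.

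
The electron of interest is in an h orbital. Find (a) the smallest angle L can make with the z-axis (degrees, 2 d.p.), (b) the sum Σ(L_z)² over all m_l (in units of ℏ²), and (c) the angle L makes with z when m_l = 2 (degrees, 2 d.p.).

An h state has l = 5.
cos θ_min = 5/√30, so θ_min ≈ 24.09°.
Σ m_l² = 110, so Σ(L_z)² = 110 ℏ².
For m_l = 2: cos θ = 2/√30, θ ≈ 68.58°.

θ_min ≈ 24.09°; Σ(L_z)² = 110 ℏ²; θ(m_l=2) ≈ 68.58°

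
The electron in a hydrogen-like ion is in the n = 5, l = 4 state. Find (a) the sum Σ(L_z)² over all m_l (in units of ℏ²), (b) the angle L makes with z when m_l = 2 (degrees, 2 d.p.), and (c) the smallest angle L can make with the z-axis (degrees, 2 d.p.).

Σ(L_z)² = 60 ℏ²; θ(m_l=2) ≈ 63.43°; θ_min ≈ 26.57°

Σ m_l² = 60, so Σ(L_z)² = 60 ℏ².
For m_l = 2: cos θ = 2/√20, θ ≈ 63.43°.
cos θ_min = 4/√20, so θ_min ≈ 26.57°.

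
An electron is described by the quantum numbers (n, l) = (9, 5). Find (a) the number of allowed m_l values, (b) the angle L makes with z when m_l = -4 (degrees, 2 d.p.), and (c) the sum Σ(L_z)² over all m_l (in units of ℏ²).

There are 2l+1 = 11 values of m_l.
For m_l = -4: cos θ = -4/√30, θ ≈ 136.91°.
Σ m_l² = 110, so Σ(L_z)² = 110 ℏ².

11 values; θ(m_l=-4) ≈ 136.91°; Σ(L_z)² = 110 ℏ²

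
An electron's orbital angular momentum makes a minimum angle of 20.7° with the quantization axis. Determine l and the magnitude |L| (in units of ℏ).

l = 7, |L| = 2√14 ℏ ≈ 7.483ℏ

cos²θ_min = l/(l+1) = 0.8751.
Solving: l = 7.
Then |L| = ℏ√(7·8) = 2√14 ℏ.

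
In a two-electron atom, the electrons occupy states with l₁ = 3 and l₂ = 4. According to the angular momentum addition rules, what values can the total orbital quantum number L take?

L = 1, 2, 3, 4, 5, 6, 7

Angular momentum addition gives L = |l₁ − l₂|, …, l₁ + l₂.
Allowed values: L = 1, 2, 3, 4, 5, 6, 7.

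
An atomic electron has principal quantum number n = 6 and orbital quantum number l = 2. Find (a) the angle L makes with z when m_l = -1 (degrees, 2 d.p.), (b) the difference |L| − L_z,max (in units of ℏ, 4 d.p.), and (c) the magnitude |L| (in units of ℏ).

For m_l = -1: cos θ = -1/√6, θ ≈ 114.09°.
|L| − L_z,max = (√6 − 2)ℏ ≈ 0.4495ℏ.
|L| = ℏ√(2·3) = √6 ℏ ≈ 2.449ℏ.

θ(m_l=-1) ≈ 114.09°; |L|−L_z,max ≈ 0.4495ℏ; |L| = √6 ℏ ≈ 2.449ℏ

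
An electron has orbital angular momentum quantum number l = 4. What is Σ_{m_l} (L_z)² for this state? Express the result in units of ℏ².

Σ(L_z)² = 60 ℏ²

m_l ∈ {-4, -3, -2, -1, 0, 1, 2, 3, 4}.
Summing m² from −4 to 4: Σ m_l² = 60.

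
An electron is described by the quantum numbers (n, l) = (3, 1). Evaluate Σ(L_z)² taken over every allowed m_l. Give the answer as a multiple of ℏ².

Σ(L_z)² = 2 ℏ²

m_l runs from −1 to 1, i.e. {-1, 0, 1}.
Σ m_l² = 2·(1) = 2.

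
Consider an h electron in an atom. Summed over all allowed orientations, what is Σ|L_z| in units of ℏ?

For an h orbital, l = 5.
m_l ∈ {-5, -4, -3, -2, -1, 0, 1, 2, 3, 4, 5}.
Σ|m_l| = 2·5(5+1)/2 = 30.

Σ|L_z| = 30 ℏ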